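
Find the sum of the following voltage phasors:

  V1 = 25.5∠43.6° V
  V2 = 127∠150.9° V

Step 1 — Convert each phasor to rectangular form:
  V1 = 25.5·(cos(43.6°) + j·sin(43.6°)) = 18.47 + j17.59 V
  V2 = 127·(cos(150.9°) + j·sin(150.9°)) = -111 + j61.76 V
Step 2 — Sum components: V_total = -92.5 + j79.35 V.
Step 3 — Convert to polar: |V_total| = 121.9 V, ∠V_total = 139.4°.

V_total = 121.9∠139.4° V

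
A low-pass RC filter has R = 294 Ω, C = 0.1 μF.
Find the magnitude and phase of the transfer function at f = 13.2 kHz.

Step 1 — Angular frequency: ω = 2π·1.32e+04 = 8.294e+04 rad/s.
Step 2 — Transfer function: H(jω) = 1/(1 + jωRC).
Step 3 — Denominator: 1 + jωRC = 1 + j·8.294e+04·294·1e-07 = 1 + j2.438.
Step 4 — H = 0.144 - j0.3511.
Step 5 — Magnitude: |H| = 0.3794 (-8.4 dB); phase: φ = -67.7°.

|H| = 0.3794 (-8.4 dB), φ = -67.7°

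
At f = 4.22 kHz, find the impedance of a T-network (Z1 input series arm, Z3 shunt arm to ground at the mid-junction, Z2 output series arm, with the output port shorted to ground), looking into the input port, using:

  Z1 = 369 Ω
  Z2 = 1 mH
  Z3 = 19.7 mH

Step 1 — Angular frequency: ω = 2π·f = 2π·4220 = 2.652e+04 rad/s.
Step 2 — Component impedances:
  Z1: Z = R = 369 Ω
  Z2: Z = jωL = j·2.652e+04·0.001 = 0 + j26.52 Ω
  Z3: Z = jωL = j·2.652e+04·0.0197 = 0 + j522.3 Ω
Step 3 — With the output port shorted to ground, the output series arm Z2 runs from the junction to ground; the shunt arm Z3 also runs from the junction to ground. They appear in parallel: Z3 || Z2 = 0 + j25.23 Ω.
Step 4 — Series with input arm Z1: Z_in = Z1 + (Z3 || Z2) = 369 + j25.23 Ω = 369.9∠3.9° Ω.

Z = 369 + j25.23 Ω = 369.9∠3.9° Ω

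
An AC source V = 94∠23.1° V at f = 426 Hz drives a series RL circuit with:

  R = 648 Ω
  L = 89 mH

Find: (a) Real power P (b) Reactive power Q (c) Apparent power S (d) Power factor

Step 1 — Angular frequency: ω = 2π·f = 2π·426 = 2677 rad/s.
Step 2 — Component impedances:
  R: Z = R = 648 Ω
  L: Z = jωL = j·2677·0.089 = 0 + j238.2 Ω
Step 3 — Series combination: Z_total = R + L = 648 + j238.2 Ω = 690.4∠20.2° Ω.
Step 4 — Source phasor: V = 94∠23.1° V = 86.46 + j36.88 V.
Step 5 — Current: I = V / Z = 0.136 + j0.006925 A = 0.1362∠2.9° A.
Step 6 — Complex power: S = V·I* = 12.01 + j4.416 VA.
Step 7 — Real power: P = Re(S) = 12.01 W.
Step 8 — Reactive power: Q = Im(S) = 4.416 VAR.
Step 9 — Apparent power: |S| = 12.8 VA.
Step 10 — Power factor: PF = P/|S| = 0.9386 (lagging).

(a) P = 12.01 W  (b) Q = 4.416 VAR  (c) S = 12.8 VA  (d) PF = 0.9386 (lagging)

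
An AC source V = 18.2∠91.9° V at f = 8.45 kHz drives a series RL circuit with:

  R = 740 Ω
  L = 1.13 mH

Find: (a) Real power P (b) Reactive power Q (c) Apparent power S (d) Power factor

Step 1 — Angular frequency: ω = 2π·f = 2π·8450 = 5.309e+04 rad/s.
Step 2 — Component impedances:
  R: Z = R = 740 Ω
  L: Z = jωL = j·5.309e+04·0.00113 = 0 + j59.99 Ω
Step 3 — Series combination: Z_total = R + L = 740 + j59.99 Ω = 742.4∠4.6° Ω.
Step 4 — Source phasor: V = 18.2∠91.9° V = -0.6034 + j18.19 V.
Step 5 — Current: I = V / Z = 0.00117 + j0.02449 A = 0.02451∠87.3° A.
Step 6 — Complex power: S = V·I* = 0.4447 + j0.03605 VA.
Step 7 — Real power: P = Re(S) = 0.4447 W.
Step 8 — Reactive power: Q = Im(S) = 0.03605 VAR.
Step 9 — Apparent power: |S| = 0.4462 VA.
Step 10 — Power factor: PF = P/|S| = 0.9967 (lagging).

(a) P = 0.4447 W  (b) Q = 0.03605 VAR  (c) S = 0.4462 VA  (d) PF = 0.9967 (lagging)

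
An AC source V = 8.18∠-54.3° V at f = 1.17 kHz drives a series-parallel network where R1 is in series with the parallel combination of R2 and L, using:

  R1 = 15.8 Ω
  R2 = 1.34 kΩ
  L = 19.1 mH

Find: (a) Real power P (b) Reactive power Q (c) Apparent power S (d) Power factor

Step 1 — Angular frequency: ω = 2π·f = 2π·1170 = 7351 rad/s.
Step 2 — Component impedances:
  R1: Z = R = 15.8 Ω
  R2: Z = R = 1340 Ω
  L: Z = jωL = j·7351·0.0191 = 0 + j140.4 Ω
Step 3 — Parallel branch: R2 || L = 1/(1/R2 + 1/L) = 14.55 + j138.9 Ω.
Step 4 — Series with R1: Z_total = R1 + (R2 || L) = 30.35 + j138.9 Ω = 142.2∠77.7° Ω.
Step 5 — Source phasor: V = 8.18∠-54.3° V = 4.773 - j6.643 V.
Step 6 — Current: I = V / Z = -0.03848 - j0.04278 A = 0.05754∠-132.0° A.
Step 7 — Complex power: S = V·I* = 0.1005 + j0.4598 VA.
Step 8 — Real power: P = Re(S) = 0.1005 W.
Step 9 — Reactive power: Q = Im(S) = 0.4598 VAR.
Step 10 — Apparent power: |S| = 0.4707 VA.
Step 11 — Power factor: PF = P/|S| = 0.2135 (lagging).

(a) P = 0.1005 W  (b) Q = 0.4598 VAR  (c) S = 0.4707 VA  (d) PF = 0.2135 (lagging)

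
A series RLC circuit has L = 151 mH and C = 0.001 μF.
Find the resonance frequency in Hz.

Step 1 — Resonance condition Im(Z)=0 gives ω₀ = 1/√(LC).
Step 2 — ω₀ = 1/√(0.151·1e-09) = 8.138e+04 rad/s.
Step 3 — f₀ = ω₀/(2π) = 1.295e+04 Hz.

f₀ = 1.295e+04 Hz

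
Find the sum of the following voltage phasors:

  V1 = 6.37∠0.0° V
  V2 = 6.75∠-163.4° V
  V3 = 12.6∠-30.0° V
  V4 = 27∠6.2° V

Step 1 — Convert each phasor to rectangular form:
  V1 = 6.37·(cos(0.0°) + j·sin(0.0°)) = 6.37 V
  V2 = 6.75·(cos(-163.4°) + j·sin(-163.4°)) = -6.469 - j1.928 V
  V3 = 12.6·(cos(-30.0°) + j·sin(-30.0°)) = 10.91 - j6.3 V
  V4 = 27·(cos(6.2°) + j·sin(6.2°)) = 26.84 + j2.916 V
Step 2 — Sum components: V_total = 37.66 - j5.312 V.
Step 3 — Convert to polar: |V_total| = 38.03 V, ∠V_total = -8.0°.

V_total = 38.03∠-8.0° V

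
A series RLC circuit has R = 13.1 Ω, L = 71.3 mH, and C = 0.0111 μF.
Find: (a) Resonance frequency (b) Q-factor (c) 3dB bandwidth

Step 1 — Resonance: ω₀ = 1/√(LC) = 1/√(0.0713·1.11e-08) = 3.555e+04 rad/s.
Step 2 — f₀ = ω₀/(2π) = 5657 Hz.
Step 3 — Series Q: Q = ω₀L/R = 3.555e+04·0.0713/13.1 = 193.5.
Step 4 — Bandwidth: Δω = ω₀/Q = 183.7 rad/s; BW = Δω/(2π) = 29.24 Hz.

(a) f₀ = 5657 Hz  (b) Q = 193.5  (c) BW = 29.24 Hz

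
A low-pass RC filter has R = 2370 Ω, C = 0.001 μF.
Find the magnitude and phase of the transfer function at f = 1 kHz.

Step 1 — Angular frequency: ω = 2π·1000 = 6283 rad/s.
Step 2 — Transfer function: H(jω) = 1/(1 + jωRC).
Step 3 — Denominator: 1 + jωRC = 1 + j·6283·2370·1e-09 = 1 + j0.01489.
Step 4 — H = 0.9998 - j0.01489.
Step 5 — Magnitude: |H| = 0.9999 (-0.0 dB); phase: φ = -0.9°.

|H| = 0.9999 (-0.0 dB), φ = -0.9°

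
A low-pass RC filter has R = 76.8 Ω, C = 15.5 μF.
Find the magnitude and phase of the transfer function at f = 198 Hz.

Step 1 — Angular frequency: ω = 2π·198 = 1244 rad/s.
Step 2 — Transfer function: H(jω) = 1/(1 + jωRC).
Step 3 — Denominator: 1 + jωRC = 1 + j·1244·76.8·1.55e-05 = 1 + j1.481.
Step 4 — H = 0.3132 - j0.4638.
Step 5 — Magnitude: |H| = 0.5596 (-5.0 dB); phase: φ = -56.0°.

|H| = 0.5596 (-5.0 dB), φ = -56.0°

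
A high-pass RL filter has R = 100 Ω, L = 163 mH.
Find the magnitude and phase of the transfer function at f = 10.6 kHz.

Step 1 — Angular frequency: ω = 2π·1.06e+04 = 6.66e+04 rad/s.
Step 2 — Transfer function: H(jω) = jωL/(R + jωL).
Step 3 — Numerator jωL = j·1.086e+04; denominator R + jωL = 100 + j1.086e+04.
Step 4 — H = 0.9999 + j0.009211.
Step 5 — Magnitude: |H| = 1 (-0.0 dB); phase: φ = 0.5°.

|H| = 1 (-0.0 dB), φ = 0.5°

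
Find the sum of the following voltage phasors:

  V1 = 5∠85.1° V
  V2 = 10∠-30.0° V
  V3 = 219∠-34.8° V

Step 1 — Convert each phasor to rectangular form:
  V1 = 5·(cos(85.1°) + j·sin(85.1°)) = 0.4271 + j4.982 V
  V2 = 10·(cos(-30.0°) + j·sin(-30.0°)) = 8.66 - j5 V
  V3 = 219·(cos(-34.8°) + j·sin(-34.8°)) = 179.8 - j125 V
Step 2 — Sum components: V_total = 188.9 - j125 V.
Step 3 — Convert to polar: |V_total| = 226.5 V, ∠V_total = -33.5°.

V_total = 226.5∠-33.5° V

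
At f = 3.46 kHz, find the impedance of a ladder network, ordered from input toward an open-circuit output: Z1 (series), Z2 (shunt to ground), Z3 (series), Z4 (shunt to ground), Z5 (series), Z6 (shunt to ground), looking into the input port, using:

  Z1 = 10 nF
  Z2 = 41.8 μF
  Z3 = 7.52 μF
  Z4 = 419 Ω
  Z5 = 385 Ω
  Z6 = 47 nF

Step 1 — Angular frequency: ω = 2π·f = 2π·3460 = 2.174e+04 rad/s.
Step 2 — Component impedances:
  Z1: Z = 1/(jωC) = -j/(ω·C) = 0 - j4600 Ω
  Z2: Z = 1/(jωC) = -j/(ω·C) = 0 - j1.1 Ω
  Z3: Z = 1/(jωC) = -j/(ω·C) = 0 - j6.117 Ω
  Z4: Z = R = 419 Ω
  Z5: Z = R = 385 Ω
  Z6: Z = 1/(jωC) = -j/(ω·C) = 0 - j978.7 Ω
Step 3 — Ladder network (open output): work backward from the far end, alternating series and parallel combinations. Z_in = 0.003269 - j4601 Ω = 4601∠-90.0° Ω.

Z = 0.003269 - j4601 Ω = 4601∠-90.0° Ω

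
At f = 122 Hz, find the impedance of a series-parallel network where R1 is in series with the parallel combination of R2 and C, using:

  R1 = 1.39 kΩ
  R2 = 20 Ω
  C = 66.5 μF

Step 1 — Angular frequency: ω = 2π·f = 2π·122 = 766.5 rad/s.
Step 2 — Component impedances:
  R1: Z = R = 1390 Ω
  R2: Z = R = 20 Ω
  C: Z = 1/(jωC) = -j/(ω·C) = 0 - j19.62 Ω
Step 3 — Parallel branch: R2 || C = 1/(1/R2 + 1/C) = 9.807 - j9.998 Ω.
Step 4 — Series with R1: Z_total = R1 + (R2 || C) = 1400 - j9.998 Ω = 1400∠-0.4° Ω.

Z = 1400 - j9.998 Ω = 1400∠-0.4° Ω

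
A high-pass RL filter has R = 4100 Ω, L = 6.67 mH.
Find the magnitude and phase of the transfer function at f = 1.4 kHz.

Step 1 — Angular frequency: ω = 2π·1400 = 8796 rad/s.
Step 2 — Transfer function: H(jω) = jωL/(R + jωL).
Step 3 — Numerator jωL = j·58.67; denominator R + jωL = 4100 + j58.67.
Step 4 — H = 0.0002047 + j0.01431.
Step 5 — Magnitude: |H| = 0.01431 (-36.9 dB); phase: φ = 89.2°.

|H| = 0.01431 (-36.9 dB), φ = 89.2°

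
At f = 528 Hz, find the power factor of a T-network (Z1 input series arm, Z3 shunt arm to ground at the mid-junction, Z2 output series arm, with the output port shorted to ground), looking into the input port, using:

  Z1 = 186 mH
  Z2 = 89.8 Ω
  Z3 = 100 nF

Step 1 — Angular frequency: ω = 2π·f = 2π·528 = 3318 rad/s.
Step 2 — Component impedances:
  Z1: Z = jωL = j·3318·0.186 = 0 + j617.1 Ω
  Z2: Z = R = 89.8 Ω
  Z3: Z = 1/(jωC) = -j/(ω·C) = 0 - j3014 Ω
Step 3 — With the output port shorted to ground, the output series arm Z2 runs from the junction to ground; the shunt arm Z3 also runs from the junction to ground. They appear in parallel: Z3 || Z2 = 89.72 - j2.673 Ω.
Step 4 — Series with input arm Z1: Z_in = Z1 + (Z3 || Z2) = 89.72 + j614.4 Ω = 620.9∠81.7° Ω.
Step 5 — Power factor: PF = cos(φ) = Re(Z)/|Z| = 89.72/620.9 = 0.1445.
Step 6 — Type: Im(Z) = 614.4 ⇒ lagging (phase φ = 81.7°).

PF = 0.1445 (lagging, φ = 81.7°)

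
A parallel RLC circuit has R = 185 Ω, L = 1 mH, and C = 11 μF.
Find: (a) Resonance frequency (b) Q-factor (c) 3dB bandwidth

Step 1 — Resonance: ω₀ = 1/√(LC) = 1/√(0.001·1.1e-05) = 9535 rad/s.
Step 2 — f₀ = ω₀/(2π) = 1517 Hz.
Step 3 — Parallel Q: Q = R/(ω₀L) = 185/(9535·0.001) = 19.4.
Step 4 — Bandwidth: Δω = ω₀/Q = 491.4 rad/s; BW = Δω/(2π) = 78.21 Hz.

(a) f₀ = 1517 Hz  (b) Q = 19.4  (c) BW = 78.21 Hz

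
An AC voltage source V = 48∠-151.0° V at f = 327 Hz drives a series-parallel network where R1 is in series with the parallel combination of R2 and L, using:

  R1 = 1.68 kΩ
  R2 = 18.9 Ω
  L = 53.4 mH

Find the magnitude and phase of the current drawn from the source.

Step 1 — Angular frequency: ω = 2π·f = 2π·327 = 2055 rad/s.
Step 2 — Component impedances:
  R1: Z = R = 1680 Ω
  R2: Z = R = 18.9 Ω
  L: Z = jωL = j·2055·0.0534 = 0 + j109.7 Ω
Step 3 — Parallel branch: R2 || L = 1/(1/R2 + 1/L) = 18.36 + j3.162 Ω.
Step 4 — Series with R1: Z_total = R1 + (R2 || L) = 1698 + j3.162 Ω = 1698∠0.1° Ω.
Step 5 — Source phasor: V = 48∠-151.0° V = -41.98 - j23.27 V.
Step 6 — Ohm's law: I = V / Z_total = (-41.98 - j23.27) / (1698 + j3.162) = -0.02474 - j0.01366 A.
Step 7 — Convert to polar: |I| = 0.02826 A, ∠I = -151.1°.

I = 0.02826∠-151.1° A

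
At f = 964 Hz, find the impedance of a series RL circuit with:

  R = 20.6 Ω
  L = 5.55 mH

Step 1 — Angular frequency: ω = 2π·f = 2π·964 = 6057 rad/s.
Step 2 — Component impedances:
  R: Z = R = 20.6 Ω
  L: Z = jωL = j·6057·0.00555 = 0 + j33.62 Ω
Step 3 — Series combination: Z_total = R + L = 20.6 + j33.62 Ω = 39.43∠58.5° Ω.

Z = 20.6 + j33.62 Ω = 39.43∠58.5° Ω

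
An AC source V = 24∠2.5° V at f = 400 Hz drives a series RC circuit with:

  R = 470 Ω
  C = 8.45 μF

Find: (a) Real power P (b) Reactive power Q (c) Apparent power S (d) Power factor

Step 1 — Angular frequency: ω = 2π·f = 2π·400 = 2513 rad/s.
Step 2 — Component impedances:
  R: Z = R = 470 Ω
  C: Z = 1/(jωC) = -j/(ω·C) = 0 - j47.09 Ω
Step 3 — Series combination: Z_total = R + C = 470 - j47.09 Ω = 472.4∠-5.7° Ω.
Step 4 — Source phasor: V = 24∠2.5° V = 23.98 + j1.047 V.
Step 5 — Current: I = V / Z = 0.05029 + j0.007265 A = 0.05081∠8.2° A.
Step 6 — Complex power: S = V·I* = 1.213 - j0.1216 VA.
Step 7 — Real power: P = Re(S) = 1.213 W.
Step 8 — Reactive power: Q = Im(S) = -0.1216 VAR.
Step 9 — Apparent power: |S| = 1.219 VA.
Step 10 — Power factor: PF = P/|S| = 0.995 (leading).

(a) P = 1.213 W  (b) Q = -0.1216 VAR  (c) S = 1.219 VA  (d) PF = 0.995 (leading)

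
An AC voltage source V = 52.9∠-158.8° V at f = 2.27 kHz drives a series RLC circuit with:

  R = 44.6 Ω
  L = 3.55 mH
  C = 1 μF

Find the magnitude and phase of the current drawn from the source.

Step 1 — Angular frequency: ω = 2π·f = 2π·2270 = 1.426e+04 rad/s.
Step 2 — Component impedances:
  R: Z = R = 44.6 Ω
  L: Z = jωL = j·1.426e+04·0.00355 = 0 + j50.63 Ω
  C: Z = 1/(jωC) = -j/(ω·C) = 0 - j70.11 Ω
Step 3 — Series combination: Z_total = R + L + C = 44.6 - j19.48 Ω = 48.67∠-23.6° Ω.
Step 4 — Source phasor: V = 52.9∠-158.8° V = -49.32 - j19.13 V.
Step 5 — Ohm's law: I = V / Z_total = (-49.32 - j19.13) / (44.6 - j19.48) = -0.7714 - j0.7658 A.
Step 6 — Convert to polar: |I| = 1.087 A, ∠I = -135.2°.

I = 1.087∠-135.2° A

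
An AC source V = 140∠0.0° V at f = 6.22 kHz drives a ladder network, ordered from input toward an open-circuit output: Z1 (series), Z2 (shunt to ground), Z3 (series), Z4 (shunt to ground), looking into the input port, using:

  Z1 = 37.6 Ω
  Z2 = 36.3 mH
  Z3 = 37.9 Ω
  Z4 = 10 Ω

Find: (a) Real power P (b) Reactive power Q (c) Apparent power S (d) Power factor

Step 1 — Angular frequency: ω = 2π·f = 2π·6220 = 3.908e+04 rad/s.
Step 2 — Component impedances:
  Z1: Z = R = 37.6 Ω
  Z2: Z = jωL = j·3.908e+04·0.0363 = 0 + j1419 Ω
  Z3: Z = R = 37.9 Ω
  Z4: Z = R = 10 Ω
Step 3 — Ladder network (open output): work backward from the far end, alternating series and parallel combinations. Z_in = 85.45 + j1.615 Ω = 85.46∠1.1° Ω.
Step 4 — Source phasor: V = 140∠0.0° V = 140 V.
Step 5 — Current: I = V / Z = 1.638 - j0.03097 A = 1.638∠-1.1° A.
Step 6 — Complex power: S = V·I* = 229.3 + j4.335 VA.
Step 7 — Real power: P = Re(S) = 229.3 W.
Step 8 — Reactive power: Q = Im(S) = 4.335 VAR.
Step 9 — Apparent power: |S| = 229.3 VA.
Step 10 — Power factor: PF = P/|S| = 0.9998 (lagging).

(a) P = 229.3 W  (b) Q = 4.335 VAR  (c) S = 229.3 VA  (d) PF = 0.9998 (lagging)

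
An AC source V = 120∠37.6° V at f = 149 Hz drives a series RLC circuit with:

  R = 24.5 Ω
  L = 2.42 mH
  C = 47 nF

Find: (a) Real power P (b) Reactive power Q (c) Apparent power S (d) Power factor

Step 1 — Angular frequency: ω = 2π·f = 2π·149 = 936.2 rad/s.
Step 2 — Component impedances:
  R: Z = R = 24.5 Ω
  L: Z = jωL = j·936.2·0.00242 = 0 + j2.266 Ω
  C: Z = 1/(jωC) = -j/(ω·C) = 0 - j2.273e+04 Ω
Step 3 — Series combination: Z_total = R + L + C = 24.5 - j2.272e+04 Ω = 2.272e+04∠-89.9° Ω.
Step 4 — Source phasor: V = 120∠37.6° V = 95.07 + j73.22 V.
Step 5 — Current: I = V / Z = -0.003217 + j0.004187 A = 0.005281∠127.5° A.
Step 6 — Complex power: S = V·I* = 0.0006832 - j0.6337 VA.
Step 7 — Real power: P = Re(S) = 0.0006832 W.
Step 8 — Reactive power: Q = Im(S) = -0.6337 VAR.
Step 9 — Apparent power: |S| = 0.6337 VA.
Step 10 — Power factor: PF = P/|S| = 0.001078 (leading).

(a) P = 0.0006832 W  (b) Q = -0.6337 VAR  (c) S = 0.6337 VA  (d) PF = 0.001078 (leading)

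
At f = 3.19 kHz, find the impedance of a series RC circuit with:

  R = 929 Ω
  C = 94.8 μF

Step 1 — Angular frequency: ω = 2π·f = 2π·3190 = 2.004e+04 rad/s.
Step 2 — Component impedances:
  R: Z = R = 929 Ω
  C: Z = 1/(jωC) = -j/(ω·C) = 0 - j0.5263 Ω
Step 3 — Series combination: Z_total = R + C = 929 - j0.5263 Ω = 929∠-0.0° Ω.

Z = 929 - j0.5263 Ω = 929∠-0.0° Ω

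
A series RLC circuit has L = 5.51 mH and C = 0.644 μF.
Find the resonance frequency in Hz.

Step 1 — Resonance condition Im(Z)=0 gives ω₀ = 1/√(LC).
Step 2 — ω₀ = 1/√(0.00551·6.44e-07) = 1.679e+04 rad/s.
Step 3 — f₀ = ω₀/(2π) = 2672 Hz.

f₀ = 2672 Hz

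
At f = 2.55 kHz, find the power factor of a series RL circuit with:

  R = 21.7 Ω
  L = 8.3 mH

Step 1 — Angular frequency: ω = 2π·f = 2π·2550 = 1.602e+04 rad/s.
Step 2 — Component impedances:
  R: Z = R = 21.7 Ω
  L: Z = jωL = j·1.602e+04·0.0083 = 0 + j133 Ω
Step 3 — Series combination: Z_total = R + L = 21.7 + j133 Ω = 134.7∠80.7° Ω.
Step 4 — Power factor: PF = cos(φ) = Re(Z)/|Z| = 21.7/134.742 = 0.161.
Step 5 — Type: Im(Z) = 133 ⇒ lagging (phase φ = 80.7°).

PF = 0.161 (lagging, φ = 80.7°)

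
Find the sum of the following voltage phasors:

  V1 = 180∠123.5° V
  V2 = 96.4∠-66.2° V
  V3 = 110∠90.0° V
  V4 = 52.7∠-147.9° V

Step 1 — Convert each phasor to rectangular form:
  V1 = 180·(cos(123.5°) + j·sin(123.5°)) = -99.35 + j150.1 V
  V2 = 96.4·(cos(-66.2°) + j·sin(-66.2°)) = 38.9 - j88.2 V
  V3 = 110·(cos(90.0°) + j·sin(90.0°)) = 0 + j110 V
  V4 = 52.7·(cos(-147.9°) + j·sin(-147.9°)) = -44.64 - j28 V
Step 2 — Sum components: V_total = -105.1 + j143.9 V.
Step 3 — Convert to polar: |V_total| = 178.2 V, ∠V_total = 126.1°.

V_total = 178.2∠126.1° V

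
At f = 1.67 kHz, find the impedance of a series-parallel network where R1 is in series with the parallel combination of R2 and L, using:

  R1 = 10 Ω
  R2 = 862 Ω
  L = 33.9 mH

Step 1 — Angular frequency: ω = 2π·f = 2π·1670 = 1.049e+04 rad/s.
Step 2 — Component impedances:
  R1: Z = R = 10 Ω
  R2: Z = R = 862 Ω
  L: Z = jωL = j·1.049e+04·0.0339 = 0 + j355.7 Ω
Step 3 — Parallel branch: R2 || L = 1/(1/R2 + 1/L) = 125.4 + j304 Ω.
Step 4 — Series with R1: Z_total = R1 + (R2 || L) = 135.4 + j304 Ω = 332.8∠66.0° Ω.

Z = 135.4 + j304 Ω = 332.8∠66.0° Ω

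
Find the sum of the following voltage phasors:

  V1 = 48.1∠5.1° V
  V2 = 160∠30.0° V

Step 1 — Convert each phasor to rectangular form:
  V1 = 48.1·(cos(5.1°) + j·sin(5.1°)) = 47.91 + j4.276 V
  V2 = 160·(cos(30.0°) + j·sin(30.0°)) = 138.6 + j80 V
Step 2 — Sum components: V_total = 186.5 + j84.28 V.
Step 3 — Convert to polar: |V_total| = 204.6 V, ∠V_total = 24.3°.

V_total = 204.6∠24.3° V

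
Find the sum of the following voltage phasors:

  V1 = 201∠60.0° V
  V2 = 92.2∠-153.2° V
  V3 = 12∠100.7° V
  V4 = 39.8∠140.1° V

Step 1 — Convert each phasor to rectangular form:
  V1 = 201·(cos(60.0°) + j·sin(60.0°)) = 100.5 + j174.1 V
  V2 = 92.2·(cos(-153.2°) + j·sin(-153.2°)) = -82.3 - j41.57 V
  V3 = 12·(cos(100.7°) + j·sin(100.7°)) = -2.228 + j11.79 V
  V4 = 39.8·(cos(140.1°) + j·sin(140.1°)) = -30.53 + j25.53 V
Step 2 — Sum components: V_total = -14.56 + j169.8 V.
Step 3 — Convert to polar: |V_total| = 170.4 V, ∠V_total = 94.9°.

V_total = 170.4∠94.9° V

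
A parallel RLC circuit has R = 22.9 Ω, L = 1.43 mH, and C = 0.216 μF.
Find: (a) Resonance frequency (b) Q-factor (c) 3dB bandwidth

Step 1 — Resonance: ω₀ = 1/√(LC) = 1/√(0.00143·2.16e-07) = 5.69e+04 rad/s.
Step 2 — f₀ = ω₀/(2π) = 9056 Hz.
Step 3 — Parallel Q: Q = R/(ω₀L) = 22.9/(5.69e+04·0.00143) = 0.2814.
Step 4 — Bandwidth: Δω = ω₀/Q = 2.022e+05 rad/s; BW = Δω/(2π) = 3.218e+04 Hz.

(a) f₀ = 9056 Hz  (b) Q = 0.2814  (c) BW = 3.218e+04 Hz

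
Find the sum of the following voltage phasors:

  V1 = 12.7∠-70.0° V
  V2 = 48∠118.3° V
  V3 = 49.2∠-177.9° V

Step 1 — Convert each phasor to rectangular form:
  V1 = 12.7·(cos(-70.0°) + j·sin(-70.0°)) = 4.344 - j11.93 V
  V2 = 48·(cos(118.3°) + j·sin(118.3°)) = -22.76 + j42.26 V
  V3 = 49.2·(cos(-177.9°) + j·sin(-177.9°)) = -49.17 - j1.803 V
Step 2 — Sum components: V_total = -67.58 + j28.53 V.
Step 3 — Convert to polar: |V_total| = 73.35 V, ∠V_total = 157.1°.

V_total = 73.35∠157.1° V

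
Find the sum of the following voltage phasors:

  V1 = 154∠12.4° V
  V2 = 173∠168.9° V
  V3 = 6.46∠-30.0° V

Step 1 — Convert each phasor to rectangular form:
  V1 = 154·(cos(12.4°) + j·sin(12.4°)) = 150.4 + j33.07 V
  V2 = 173·(cos(168.9°) + j·sin(168.9°)) = -169.8 + j33.31 V
  V3 = 6.46·(cos(-30.0°) + j·sin(-30.0°)) = 5.595 - j3.23 V
Step 2 — Sum components: V_total = -13.76 + j63.15 V.
Step 3 — Convert to polar: |V_total| = 64.63 V, ∠V_total = 102.3°.

V_total = 64.63∠102.3° V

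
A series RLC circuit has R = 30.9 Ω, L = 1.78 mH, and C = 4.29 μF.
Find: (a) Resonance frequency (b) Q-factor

Step 1 — Resonance condition Im(Z)=0 gives ω₀ = 1/√(LC).
Step 2 — ω₀ = 1/√(0.00178·4.29e-06) = 1.144e+04 rad/s.
Step 3 — f₀ = ω₀/(2π) = 1821 Hz.
Step 4 — Series Q: Q = ω₀L/R = 1.144e+04·0.00178/30.9 = 0.6592.

(a) f₀ = 1821 Hz  (b) Q = 0.6592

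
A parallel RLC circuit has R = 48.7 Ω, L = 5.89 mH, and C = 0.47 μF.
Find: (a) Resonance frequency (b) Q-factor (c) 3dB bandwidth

Step 1 — Resonance: ω₀ = 1/√(LC) = 1/√(0.00589·4.7e-07) = 1.901e+04 rad/s.
Step 2 — f₀ = ω₀/(2π) = 3025 Hz.
Step 3 — Parallel Q: Q = R/(ω₀L) = 48.7/(1.901e+04·0.00589) = 0.435.
Step 4 — Bandwidth: Δω = ω₀/Q = 4.369e+04 rad/s; BW = Δω/(2π) = 6953 Hz.

(a) f₀ = 3025 Hz  (b) Q = 0.435  (c) BW = 6953 Hz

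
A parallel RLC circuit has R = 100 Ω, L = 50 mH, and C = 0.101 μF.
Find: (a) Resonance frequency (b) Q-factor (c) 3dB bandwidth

Step 1 — Resonance: ω₀ = 1/√(LC) = 1/√(0.05·1.01e-07) = 1.407e+04 rad/s.
Step 2 — f₀ = ω₀/(2π) = 2240 Hz.
Step 3 — Parallel Q: Q = R/(ω₀L) = 100/(1.407e+04·0.05) = 0.1421.
Step 4 — Bandwidth: Δω = ω₀/Q = 9.901e+04 rad/s; BW = Δω/(2π) = 1.576e+04 Hz.

(a) f₀ = 2240 Hz  (b) Q = 0.1421  (c) BW = 1.576e+04 Hz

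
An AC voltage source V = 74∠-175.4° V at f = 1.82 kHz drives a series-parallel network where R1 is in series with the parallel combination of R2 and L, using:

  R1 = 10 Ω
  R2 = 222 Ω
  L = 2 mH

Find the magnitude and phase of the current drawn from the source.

Step 1 — Angular frequency: ω = 2π·f = 2π·1820 = 1.144e+04 rad/s.
Step 2 — Component impedances:
  R1: Z = R = 10 Ω
  R2: Z = R = 222 Ω
  L: Z = jωL = j·1.144e+04·0.002 = 0 + j22.87 Ω
Step 3 — Parallel branch: R2 || L = 1/(1/R2 + 1/L) = 2.331 + j22.63 Ω.
Step 4 — Series with R1: Z_total = R1 + (R2 || L) = 12.33 + j22.63 Ω = 25.77∠61.4° Ω.
Step 5 — Source phasor: V = 74∠-175.4° V = -73.76 - j5.935 V.
Step 6 — Ohm's law: I = V / Z_total = (-73.76 - j5.935) / (12.33 + j22.63) = -1.572 + j2.403 A.
Step 7 — Convert to polar: |I| = 2.871 A, ∠I = 123.2°.

I = 2.871∠123.2° A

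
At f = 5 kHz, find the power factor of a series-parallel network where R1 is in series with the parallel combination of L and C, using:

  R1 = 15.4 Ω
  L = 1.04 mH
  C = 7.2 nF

Step 1 — Angular frequency: ω = 2π·f = 2π·5000 = 3.142e+04 rad/s.
Step 2 — Component impedances:
  R1: Z = R = 15.4 Ω
  L: Z = jωL = j·3.142e+04·0.00104 = 0 + j32.67 Ω
  C: Z = 1/(jωC) = -j/(ω·C) = 0 - j4421 Ω
Step 3 — Parallel branch: L || C = 1/(1/L + 1/C) = 0 + j32.92 Ω.
Step 4 — Series with R1: Z_total = R1 + (L || C) = 15.4 + j32.92 Ω = 36.34∠64.9° Ω.
Step 5 — Power factor: PF = cos(φ) = Re(Z)/|Z| = 15.4/36.34 = 0.4238.
Step 6 — Type: Im(Z) = 32.92 ⇒ lagging (phase φ = 64.9°).

PF = 0.4238 (lagging, φ = 64.9°)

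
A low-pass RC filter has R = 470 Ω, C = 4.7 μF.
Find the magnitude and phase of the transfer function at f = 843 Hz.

Step 1 — Angular frequency: ω = 2π·843 = 5297 rad/s.
Step 2 — Transfer function: H(jω) = 1/(1 + jωRC).
Step 3 — Denominator: 1 + jωRC = 1 + j·5297·470·4.7e-06 = 1 + j11.7.
Step 4 — H = 0.007252 - j0.08485.
Step 5 — Magnitude: |H| = 0.08516 (-21.4 dB); phase: φ = -85.1°.

|H| = 0.08516 (-21.4 dB), φ = -85.1°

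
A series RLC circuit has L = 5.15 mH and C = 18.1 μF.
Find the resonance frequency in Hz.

Step 1 — Resonance condition Im(Z)=0 gives ω₀ = 1/√(LC).
Step 2 — ω₀ = 1/√(0.00515·1.81e-05) = 3275 rad/s.
Step 3 — f₀ = ω₀/(2π) = 521.3 Hz.

f₀ = 521.3 Hz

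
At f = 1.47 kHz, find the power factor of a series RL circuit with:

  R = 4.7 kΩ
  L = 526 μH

Step 1 — Angular frequency: ω = 2π·f = 2π·1470 = 9236 rad/s.
Step 2 — Component impedances:
  R: Z = R = 4700 Ω
  L: Z = jωL = j·9236·0.000526 = 0 + j4.858 Ω
Step 3 — Series combination: Z_total = R + L = 4700 + j4.858 Ω = 4700∠0.1° Ω.
Step 4 — Power factor: PF = cos(φ) = Re(Z)/|Z| = 4700/4700 = 1.
Step 5 — Type: Im(Z) = 4.858 ⇒ lagging (phase φ = 0.1°).

PF = 1 (lagging, φ = 0.1°)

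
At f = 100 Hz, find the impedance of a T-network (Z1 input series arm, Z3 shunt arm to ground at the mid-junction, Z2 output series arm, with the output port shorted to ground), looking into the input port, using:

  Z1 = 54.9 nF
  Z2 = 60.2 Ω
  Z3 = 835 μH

Step 1 — Angular frequency: ω = 2π·f = 2π·100 = 628.3 rad/s.
Step 2 — Component impedances:
  Z1: Z = 1/(jωC) = -j/(ω·C) = 0 - j2.899e+04 Ω
  Z2: Z = R = 60.2 Ω
  Z3: Z = jωL = j·628.3·0.000835 = 0 + j0.5246 Ω
Step 3 — With the output port shorted to ground, the output series arm Z2 runs from the junction to ground; the shunt arm Z3 also runs from the junction to ground. They appear in parallel: Z3 || Z2 = 0.004572 + j0.5246 Ω.
Step 4 — Series with input arm Z1: Z_in = Z1 + (Z3 || Z2) = 0.004572 - j2.899e+04 Ω = 2.899e+04∠-90.0° Ω.

Z = 0.004572 - j2.899e+04 Ω = 2.899e+04∠-90.0° Ω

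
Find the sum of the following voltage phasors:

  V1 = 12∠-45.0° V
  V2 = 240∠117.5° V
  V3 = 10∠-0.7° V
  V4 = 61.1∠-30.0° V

Step 1 — Convert each phasor to rectangular form:
  V1 = 12·(cos(-45.0°) + j·sin(-45.0°)) = 8.485 - j8.485 V
  V2 = 240·(cos(117.5°) + j·sin(117.5°)) = -110.8 + j212.9 V
  V3 = 10·(cos(-0.7°) + j·sin(-0.7°)) = 9.999 - j0.1222 V
  V4 = 61.1·(cos(-30.0°) + j·sin(-30.0°)) = 52.91 - j30.55 V
Step 2 — Sum components: V_total = -39.42 + j173.7 V.
Step 3 — Convert to polar: |V_total| = 178.1 V, ∠V_total = 102.8°.

V_total = 178.1∠102.8° V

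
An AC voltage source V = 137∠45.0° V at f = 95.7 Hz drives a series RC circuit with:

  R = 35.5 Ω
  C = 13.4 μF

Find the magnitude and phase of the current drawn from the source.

Step 1 — Angular frequency: ω = 2π·f = 2π·95.7 = 601.3 rad/s.
Step 2 — Component impedances:
  R: Z = R = 35.5 Ω
  C: Z = 1/(jωC) = -j/(ω·C) = 0 - j124.1 Ω
Step 3 — Series combination: Z_total = R + C = 35.5 - j124.1 Ω = 129.1∠-74.0° Ω.
Step 4 — Source phasor: V = 137∠45.0° V = 96.87 + j96.87 V.
Step 5 — Ohm's law: I = V / Z_total = (96.87 + j96.87) / (35.5 - j124.1) = -0.5151 + j0.9279 A.
Step 6 — Convert to polar: |I| = 1.061 A, ∠I = 119.0°.

I = 1.061∠119.0° A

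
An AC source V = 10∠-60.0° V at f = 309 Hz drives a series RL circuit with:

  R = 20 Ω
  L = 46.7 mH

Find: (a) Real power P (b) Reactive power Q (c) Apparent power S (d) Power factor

Step 1 — Angular frequency: ω = 2π·f = 2π·309 = 1942 rad/s.
Step 2 — Component impedances:
  R: Z = R = 20 Ω
  L: Z = jωL = j·1942·0.0467 = 0 + j90.67 Ω
Step 3 — Series combination: Z_total = R + L = 20 + j90.67 Ω = 92.85∠77.6° Ω.
Step 4 — Source phasor: V = 10∠-60.0° V = 5 - j8.66 V.
Step 5 — Current: I = V / Z = -0.07948 - j0.07268 A = 0.1077∠-137.6° A.
Step 6 — Complex power: S = V·I* = 0.232 + j1.052 VA.
Step 7 — Real power: P = Re(S) = 0.232 W.
Step 8 — Reactive power: Q = Im(S) = 1.052 VAR.
Step 9 — Apparent power: |S| = 1.077 VA.
Step 10 — Power factor: PF = P/|S| = 0.2154 (lagging).

(a) P = 0.232 W  (b) Q = 1.052 VAR  (c) S = 1.077 VA  (d) PF = 0.2154 (lagging)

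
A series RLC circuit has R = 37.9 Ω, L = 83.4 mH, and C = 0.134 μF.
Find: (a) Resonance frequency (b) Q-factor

Step 1 — Resonance condition Im(Z)=0 gives ω₀ = 1/√(LC).
Step 2 — ω₀ = 1/√(0.0834·1.34e-07) = 9459 rad/s.
Step 3 — f₀ = ω₀/(2π) = 1506 Hz.
Step 4 — Series Q: Q = ω₀L/R = 9459·0.0834/37.9 = 20.82.

(a) f₀ = 1506 Hz  (b) Q = 20.82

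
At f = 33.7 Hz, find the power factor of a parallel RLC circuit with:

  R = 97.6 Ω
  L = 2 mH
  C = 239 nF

Step 1 — Angular frequency: ω = 2π·f = 2π·33.7 = 211.7 rad/s.
Step 2 — Component impedances:
  R: Z = R = 97.6 Ω
  L: Z = jωL = j·211.7·0.002 = 0 + j0.4235 Ω
  C: Z = 1/(jωC) = -j/(ω·C) = 0 - j1.976e+04 Ω
Step 3 — Parallel combination: 1/Z_total = 1/R + 1/L + 1/C; Z_total = 0.001838 + j0.4235 Ω = 0.4235∠89.8° Ω.
Step 4 — Power factor: PF = cos(φ) = Re(Z)/|Z| = 0.0018376/0.42349 = 0.004339.
Step 5 — Type: Im(Z) = 0.4235 ⇒ lagging (phase φ = 89.8°).

PF = 0.004339 (lagging, φ = 89.8°)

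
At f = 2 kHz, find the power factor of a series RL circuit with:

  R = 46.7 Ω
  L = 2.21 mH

Step 1 — Angular frequency: ω = 2π·f = 2π·2000 = 1.257e+04 rad/s.
Step 2 — Component impedances:
  R: Z = R = 46.7 Ω
  L: Z = jωL = j·1.257e+04·0.00221 = 0 + j27.77 Ω
Step 3 — Series combination: Z_total = R + L = 46.7 + j27.77 Ω = 54.33∠30.7° Ω.
Step 4 — Power factor: PF = cos(φ) = Re(Z)/|Z| = 46.7/54.334 = 0.8595.
Step 5 — Type: Im(Z) = 27.77 ⇒ lagging (phase φ = 30.7°).

PF = 0.8595 (lagging, φ = 30.7°)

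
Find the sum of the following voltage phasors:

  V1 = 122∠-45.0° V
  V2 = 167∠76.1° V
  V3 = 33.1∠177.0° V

Step 1 — Convert each phasor to rectangular form:
  V1 = 122·(cos(-45.0°) + j·sin(-45.0°)) = 86.27 - j86.27 V
  V2 = 167·(cos(76.1°) + j·sin(76.1°)) = 40.12 + j162.1 V
  V3 = 33.1·(cos(177.0°) + j·sin(177.0°)) = -33.05 + j1.732 V
Step 2 — Sum components: V_total = 93.33 + j77.57 V.
Step 3 — Convert to polar: |V_total| = 121.4 V, ∠V_total = 39.7°.

V_total = 121.4∠39.7° V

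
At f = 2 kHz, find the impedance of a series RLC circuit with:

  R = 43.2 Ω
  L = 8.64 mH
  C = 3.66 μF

Step 1 — Angular frequency: ω = 2π·f = 2π·2000 = 1.257e+04 rad/s.
Step 2 — Component impedances:
  R: Z = R = 43.2 Ω
  L: Z = jωL = j·1.257e+04·0.00864 = 0 + j108.6 Ω
  C: Z = 1/(jωC) = -j/(ω·C) = 0 - j21.74 Ω
Step 3 — Series combination: Z_total = R + L + C = 43.2 + j86.83 Ω = 96.98∠63.5° Ω.

Z = 43.2 + j86.83 Ω = 96.98∠63.5° Ω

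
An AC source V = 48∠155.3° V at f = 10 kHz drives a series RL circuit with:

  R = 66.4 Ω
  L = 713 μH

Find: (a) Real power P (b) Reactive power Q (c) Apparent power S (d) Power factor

Step 1 — Angular frequency: ω = 2π·f = 2π·1e+04 = 6.283e+04 rad/s.
Step 2 — Component impedances:
  R: Z = R = 66.4 Ω
  L: Z = jωL = j·6.283e+04·0.000713 = 0 + j44.8 Ω
Step 3 — Series combination: Z_total = R + L = 66.4 + j44.8 Ω = 80.1∠34.0° Ω.
Step 4 — Source phasor: V = 48∠155.3° V = -43.61 + j20.06 V.
Step 5 — Current: I = V / Z = -0.3113 + j0.5121 A = 0.5993∠121.3° A.
Step 6 — Complex power: S = V·I* = 23.84 + j16.09 VA.
Step 7 — Real power: P = Re(S) = 23.84 W.
Step 8 — Reactive power: Q = Im(S) = 16.09 VAR.
Step 9 — Apparent power: |S| = 28.76 VA.
Step 10 — Power factor: PF = P/|S| = 0.829 (lagging).

(a) P = 23.84 W  (b) Q = 16.09 VAR  (c) S = 28.76 VA  (d) PF = 0.829 (lagging)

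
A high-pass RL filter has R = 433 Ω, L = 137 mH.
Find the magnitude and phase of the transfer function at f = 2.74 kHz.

Step 1 — Angular frequency: ω = 2π·2740 = 1.722e+04 rad/s.
Step 2 — Transfer function: H(jω) = jωL/(R + jωL).
Step 3 — Numerator jωL = j·2359; denominator R + jωL = 433 + j2359.
Step 4 — H = 0.9674 + j0.1776.
Step 5 — Magnitude: |H| = 0.9836 (-0.1 dB); phase: φ = 10.4°.

|H| = 0.9836 (-0.1 dB), φ = 10.4°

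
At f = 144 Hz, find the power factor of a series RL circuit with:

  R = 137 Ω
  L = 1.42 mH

Step 1 — Angular frequency: ω = 2π·f = 2π·144 = 904.8 rad/s.
Step 2 — Component impedances:
  R: Z = R = 137 Ω
  L: Z = jωL = j·904.8·0.00142 = 0 + j1.285 Ω
Step 3 — Series combination: Z_total = R + L = 137 + j1.285 Ω = 137∠0.5° Ω.
Step 4 — Power factor: PF = cos(φ) = Re(Z)/|Z| = 137/137 = 1.
Step 5 — Type: Im(Z) = 1.285 ⇒ lagging (phase φ = 0.5°).

PF = 1 (lagging, φ = 0.5°)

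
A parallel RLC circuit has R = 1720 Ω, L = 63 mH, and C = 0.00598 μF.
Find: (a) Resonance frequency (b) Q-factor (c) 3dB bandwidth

Step 1 — Resonance: ω₀ = 1/√(LC) = 1/√(0.063·5.98e-09) = 5.152e+04 rad/s.
Step 2 — f₀ = ω₀/(2π) = 8200 Hz.
Step 3 — Parallel Q: Q = R/(ω₀L) = 1720/(5.152e+04·0.063) = 0.5299.
Step 4 — Bandwidth: Δω = ω₀/Q = 9.722e+04 rad/s; BW = Δω/(2π) = 1.547e+04 Hz.

(a) f₀ = 8200 Hz  (b) Q = 0.5299  (c) BW = 1.547e+04 Hz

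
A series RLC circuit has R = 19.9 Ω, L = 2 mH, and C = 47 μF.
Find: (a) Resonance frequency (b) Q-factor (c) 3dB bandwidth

Step 1 — Resonance: ω₀ = 1/√(LC) = 1/√(0.002·4.7e-05) = 3262 rad/s.
Step 2 — f₀ = ω₀/(2π) = 519.1 Hz.
Step 3 — Series Q: Q = ω₀L/R = 3262·0.002/19.9 = 0.3278.
Step 4 — Bandwidth: Δω = ω₀/Q = 9950 rad/s; BW = Δω/(2π) = 1584 Hz.

(a) f₀ = 519.1 Hz  (b) Q = 0.3278  (c) BW = 1584 Hz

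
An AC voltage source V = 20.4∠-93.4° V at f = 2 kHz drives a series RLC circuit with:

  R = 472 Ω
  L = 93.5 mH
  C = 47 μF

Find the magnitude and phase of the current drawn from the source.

Step 1 — Angular frequency: ω = 2π·f = 2π·2000 = 1.257e+04 rad/s.
Step 2 — Component impedances:
  R: Z = R = 472 Ω
  L: Z = jωL = j·1.257e+04·0.0935 = 0 + j1175 Ω
  C: Z = 1/(jωC) = -j/(ω·C) = 0 - j1.693 Ω
Step 3 — Series combination: Z_total = R + L + C = 472 + j1173 Ω = 1265∠68.1° Ω.
Step 4 — Source phasor: V = 20.4∠-93.4° V = -1.21 - j20.36 V.
Step 5 — Ohm's law: I = V / Z_total = (-1.21 - j20.36) / (472 + j1173) = -0.0153 - j0.005122 A.
Step 6 — Convert to polar: |I| = 0.01613 A, ∠I = -161.5°.

I = 0.01613∠-161.5° A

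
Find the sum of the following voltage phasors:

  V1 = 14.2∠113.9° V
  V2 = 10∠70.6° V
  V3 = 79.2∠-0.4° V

Step 1 — Convert each phasor to rectangular form:
  V1 = 14.2·(cos(113.9°) + j·sin(113.9°)) = -5.753 + j12.98 V
  V2 = 10·(cos(70.6°) + j·sin(70.6°)) = 3.322 + j9.432 V
  V3 = 79.2·(cos(-0.4°) + j·sin(-0.4°)) = 79.2 - j0.5529 V
Step 2 — Sum components: V_total = 76.77 + j21.86 V.
Step 3 — Convert to polar: |V_total| = 79.82 V, ∠V_total = 15.9°.

V_total = 79.82∠15.9° V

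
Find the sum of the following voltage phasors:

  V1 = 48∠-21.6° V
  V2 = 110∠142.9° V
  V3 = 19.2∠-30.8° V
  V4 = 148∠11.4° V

Step 1 — Convert each phasor to rectangular form:
  V1 = 48·(cos(-21.6°) + j·sin(-21.6°)) = 44.63 - j17.67 V
  V2 = 110·(cos(142.9°) + j·sin(142.9°)) = -87.73 + j66.35 V
  V3 = 19.2·(cos(-30.8°) + j·sin(-30.8°)) = 16.49 - j9.831 V
  V4 = 148·(cos(11.4°) + j·sin(11.4°)) = 145.1 + j29.25 V
Step 2 — Sum components: V_total = 118.5 + j68.1 V.
Step 3 — Convert to polar: |V_total| = 136.6 V, ∠V_total = 29.9°.

V_total = 136.6∠29.9° V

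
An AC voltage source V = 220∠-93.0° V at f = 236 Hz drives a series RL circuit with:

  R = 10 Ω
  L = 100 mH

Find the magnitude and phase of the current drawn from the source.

Step 1 — Angular frequency: ω = 2π·f = 2π·236 = 1483 rad/s.
Step 2 — Component impedances:
  R: Z = R = 10 Ω
  L: Z = jωL = j·1483·0.1 = 0 + j148.3 Ω
Step 3 — Series combination: Z_total = R + L = 10 + j148.3 Ω = 148.6∠86.1° Ω.
Step 4 — Source phasor: V = 220∠-93.0° V = -11.51 - j219.7 V.
Step 5 — Ohm's law: I = V / Z_total = (-11.51 - j219.7) / (10 + j148.3) = -1.48 - j0.02217 A.
Step 6 — Convert to polar: |I| = 1.48 A, ∠I = -179.1°.

I = 1.48∠-179.1° A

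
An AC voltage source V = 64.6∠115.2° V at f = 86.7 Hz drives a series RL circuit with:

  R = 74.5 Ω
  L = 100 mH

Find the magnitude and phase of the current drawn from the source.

Step 1 — Angular frequency: ω = 2π·f = 2π·86.7 = 544.8 rad/s.
Step 2 — Component impedances:
  R: Z = R = 74.5 Ω
  L: Z = jωL = j·544.8·0.1 = 0 + j54.48 Ω
Step 3 — Series combination: Z_total = R + L = 74.5 + j54.48 Ω = 92.29∠36.2° Ω.
Step 4 — Source phasor: V = 64.6∠115.2° V = -27.51 + j58.45 V.
Step 5 — Ohm's law: I = V / Z_total = (-27.51 + j58.45) / (74.5 + j54.48) = 0.1333 + j0.6872 A.
Step 6 — Convert to polar: |I| = 0.7 A, ∠I = 79.0°.

I = 0.7∠79.0° A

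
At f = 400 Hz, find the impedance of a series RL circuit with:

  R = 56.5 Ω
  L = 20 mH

Step 1 — Angular frequency: ω = 2π·f = 2π·400 = 2513 rad/s.
Step 2 — Component impedances:
  R: Z = R = 56.5 Ω
  L: Z = jωL = j·2513·0.02 = 0 + j50.27 Ω
Step 3 — Series combination: Z_total = R + L = 56.5 + j50.27 Ω = 75.62∠41.7° Ω.

Z = 56.5 + j50.27 Ω = 75.62∠41.7° Ω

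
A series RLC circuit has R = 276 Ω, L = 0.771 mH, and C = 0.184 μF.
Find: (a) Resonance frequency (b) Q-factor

Step 1 — Resonance condition Im(Z)=0 gives ω₀ = 1/√(LC).
Step 2 — ω₀ = 1/√(0.000771·1.84e-07) = 8.396e+04 rad/s.
Step 3 — f₀ = ω₀/(2π) = 1.336e+04 Hz.
Step 4 — Series Q: Q = ω₀L/R = 8.396e+04·0.000771/276 = 0.2345.

(a) f₀ = 1.336e+04 Hz  (b) Q = 0.2345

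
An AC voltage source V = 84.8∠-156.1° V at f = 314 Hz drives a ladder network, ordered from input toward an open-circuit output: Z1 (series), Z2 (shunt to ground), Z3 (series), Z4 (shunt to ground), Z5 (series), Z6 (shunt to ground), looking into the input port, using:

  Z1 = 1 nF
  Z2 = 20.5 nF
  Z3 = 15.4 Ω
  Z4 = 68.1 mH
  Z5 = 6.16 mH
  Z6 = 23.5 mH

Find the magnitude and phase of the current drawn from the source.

Step 1 — Angular frequency: ω = 2π·f = 2π·314 = 1973 rad/s.
Step 2 — Component impedances:
  Z1: Z = 1/(jωC) = -j/(ω·C) = 0 - j5.069e+05 Ω
  Z2: Z = 1/(jωC) = -j/(ω·C) = 0 - j2.473e+04 Ω
  Z3: Z = R = 15.4 Ω
  Z4: Z = jωL = j·1973·0.0681 = 0 + j134.4 Ω
  Z5: Z = jωL = j·1973·0.00616 = 0 + j12.15 Ω
  Z6: Z = jωL = j·1973·0.0235 = 0 + j46.36 Ω
Step 3 — Ladder network (open output): work backward from the far end, alternating series and parallel combinations. Z_in = 15.45 - j5.068e+05 Ω = 5.068e+05∠-90.0° Ω.
Step 4 — Source phasor: V = 84.8∠-156.1° V = -77.53 - j34.36 V.
Step 5 — Ohm's law: I = V / Z_total = (-77.53 - j34.36) / (15.45 - j5.068e+05) = 6.778e-05 - j0.000153 A.
Step 6 — Convert to polar: |I| = 0.0001673 A, ∠I = -66.1°.

I = 0.0001673∠-66.1° A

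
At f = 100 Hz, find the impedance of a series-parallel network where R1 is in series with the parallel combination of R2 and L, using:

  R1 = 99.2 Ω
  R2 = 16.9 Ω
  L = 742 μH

Step 1 — Angular frequency: ω = 2π·f = 2π·100 = 628.3 rad/s.
Step 2 — Component impedances:
  R1: Z = R = 99.2 Ω
  R2: Z = R = 16.9 Ω
  L: Z = jωL = j·628.3·0.000742 = 0 + j0.4662 Ω
Step 3 — Parallel branch: R2 || L = 1/(1/R2 + 1/L) = 0.01285 + j0.4659 Ω.
Step 4 — Series with R1: Z_total = R1 + (R2 || L) = 99.21 + j0.4659 Ω = 99.21∠0.3° Ω.

Z = 99.21 + j0.4659 Ω = 99.21∠0.3° Ω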